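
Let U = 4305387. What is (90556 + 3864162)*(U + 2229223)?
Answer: 25842539789980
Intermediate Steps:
(90556 + 3864162)*(U + 2229223) = (90556 + 3864162)*(4305387 + 2229223) = 3954718*6534610 = 25842539789980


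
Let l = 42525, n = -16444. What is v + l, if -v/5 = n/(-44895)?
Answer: 381815531/8979 ≈ 42523.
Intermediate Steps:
v = -16444/8979 (v = -(-82220)/(-44895) = -(-82220)*(-1)/44895 = -5*16444/44895 = -16444/8979 ≈ -1.8314)
v + l = -16444/8979 + 42525 = 381815531/8979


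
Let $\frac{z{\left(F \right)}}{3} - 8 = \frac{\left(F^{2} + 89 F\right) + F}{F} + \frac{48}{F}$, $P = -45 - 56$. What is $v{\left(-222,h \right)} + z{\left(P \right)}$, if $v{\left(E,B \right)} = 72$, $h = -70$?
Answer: $\frac{6219}{101} \approx 61.574$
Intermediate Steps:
$P = -101$
$z{\left(F \right)} = 24 + \frac{144}{F} + \frac{3 \left(F^{2} + 90 F\right)}{F}$ ($z{\left(F \right)} = 24 + 3 \left(\frac{\left(F^{2} + 89 F\right) + F}{F} + \frac{48}{F}\right) = 24 + 3 \left(\frac{F^{2} + 90 F}{F} + \frac{48}{F}\right) = 24 + 3 \left(\frac{48}{F} + \frac{F^{2} + 90 F}{F}\right) = 24 + \left(\frac{144}{F} + \frac{3 \left(F^{2} + 90 F\right)}{F}\right) = 24 + \frac{144}{F} + \frac{3 \left(F^{2} + 90 F\right)}{F}$)
$v{\left(-222,h \right)} + z{\left(P \right)} = 72 + \left(294 + 3 \left(-101\right) + \frac{144}{-101}\right) = 72 + \left(294 - 303 + 144 \left(- \frac{1}{101}\right)\right) = 72 - \frac{1053}{101} = \frac{6219}{101}$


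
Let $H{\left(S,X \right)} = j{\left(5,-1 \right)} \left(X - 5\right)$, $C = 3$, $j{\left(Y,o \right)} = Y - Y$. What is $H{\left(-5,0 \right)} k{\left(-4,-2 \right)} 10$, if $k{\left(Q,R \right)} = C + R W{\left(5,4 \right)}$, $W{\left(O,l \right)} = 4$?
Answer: $0$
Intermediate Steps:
$j{\left(Y,o \right)} = 0$
$H{\left(S,X \right)} = 0$ ($H{\left(S,X \right)} = 0 \left(X - 5\right) = 0 \left(-5 + X\right) = 0$)
$k{\left(Q,R \right)} = 3 + 4 R$ ($k{\left(Q,R \right)} = 3 + R 4 = 3 + 4 R$)
$H{\left(-5,0 \right)} k{\left(-4,-2 \right)} 10 = 0 \left(3 + 4 \left(-2\right)\right) 10 = 0 \left(3 - 8\right) 10 = 0 \left(-5\right) 10 = 0 \cdot 10 = 0$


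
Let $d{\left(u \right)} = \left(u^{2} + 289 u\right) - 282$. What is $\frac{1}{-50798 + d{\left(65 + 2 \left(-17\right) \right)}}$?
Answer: $- \frac{1}{41160} \approx -2.4295 \cdot 10^{-5}$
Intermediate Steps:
$d{\left(u \right)} = -282 + u^{2} + 289 u$
$\frac{1}{-50798 + d{\left(65 + 2 \left(-17\right) \right)}} = \frac{1}{-50798 + \left(-282 + \left(65 + 2 \left(-17\right)\right)^{2} + 289 \left(65 + 2 \left(-17\right)\right)\right)} = \frac{1}{-50798 + \left(-282 + \left(65 - 34\right)^{2} + 289 \left(65 - 34\right)\right)} = \frac{1}{-50798 + \left(-282 + 31^{2} + 289 \cdot 31\right)} = \frac{1}{-50798 + \left(-282 + 961 + 8959\right)} = \frac{1}{-50798 + 9638} = \frac{1}{-41160} = - \frac{1}{41160}$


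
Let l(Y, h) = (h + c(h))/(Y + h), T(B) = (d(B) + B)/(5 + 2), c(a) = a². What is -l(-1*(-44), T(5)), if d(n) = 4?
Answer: -144/2219 ≈ -0.064894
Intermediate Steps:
T(B) = 4/7 + B/7 (T(B) = (4 + B)/(5 + 2) = (4 + B)/7 = (4 + B)*(⅐) = 4/7 + B/7)
l(Y, h) = (h + h²)/(Y + h)
-l(-1*(-44), T(5)) = -(4/7 + (⅐)*5)*(1 + (4/7 + (⅐)*5))/(-1*(-44) + (4/7 + (⅐)*5)) = -(4/7 + 5/7)*(1 + (4/7 + 5/7))/(44 + (4/7 + 5/7)) = -9*(1 + 9/7)/(7*(44 + 9/7)) = -9*16/(7*317/7*7) = -9*7*16/(7*317*7) = -1*144/2219 = -144/2219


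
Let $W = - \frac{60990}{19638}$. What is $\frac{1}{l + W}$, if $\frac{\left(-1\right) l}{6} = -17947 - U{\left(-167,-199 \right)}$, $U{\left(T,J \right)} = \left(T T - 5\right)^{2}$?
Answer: $\frac{3273}{15269240233949} \approx 2.1435 \cdot 10^{-10}$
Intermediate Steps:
$U{\left(T,J \right)} = \left(-5 + T^{2}\right)^{2}$ ($U{\left(T,J \right)} = \left(T^{2} - 5\right)^{2} = \left(-5 + T^{2}\right)^{2}$)
$l = 4665212418$ ($l = - 6 \left(-17947 - \left(-5 + \left(-167\right)^{2}\right)^{2}\right) = - 6 \left(-17947 - \left(-5 + 27889\right)^{2}\right) = - 6 \left(-17947 - 27884^{2}\right) = - 6 \left(-17947 - 777517456\right) = \left(-6\right) \left(-777535403\right) = 4665212418$)
$W = - \frac{10165}{3273}$ ($W = \left(-60990\right) \frac{1}{19638} = - \frac{10165}{3273} \approx -3.1057$)
$\frac{1}{l + W} = \frac{1}{4665212418 - \frac{10165}{3273}} = \frac{1}{\frac{15269240233949}{3273}} = \frac{3273}{15269240233949}$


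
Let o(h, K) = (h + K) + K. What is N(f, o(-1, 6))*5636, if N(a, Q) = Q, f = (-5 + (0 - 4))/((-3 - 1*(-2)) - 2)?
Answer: 61996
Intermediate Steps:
f = 3 (f = (-5 - 4)/((-3 + 2) - 2) = -9/(-1 - 2) = -9/(-3) = -9*(-⅓) = 3)
o(h, K) = h + 2*K (o(h, K) = (K + h) + K = h + 2*K)
N(f, o(-1, 6))*5636 = (-1 + 2*6)*5636 = (-1 + 12)*5636 = 11*5636 = 61996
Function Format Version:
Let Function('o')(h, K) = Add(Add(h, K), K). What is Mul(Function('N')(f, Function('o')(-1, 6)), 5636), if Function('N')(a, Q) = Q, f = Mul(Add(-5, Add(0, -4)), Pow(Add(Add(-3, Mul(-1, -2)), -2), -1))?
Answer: 61996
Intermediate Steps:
f = 3 (f = Mul(Add(-5, -4), Pow(Add(Add(-3, 2), -2), -1)) = Mul(-9, Pow(Add(-1, -2), -1)) = Mul(-9, Pow(-3, -1)) = Mul(-9, Rational(-1, 3)) = 3)
Function('o')(h, K) = Add(h, Mul(2, K)) (Function('o')(h, K) = Add(Add(K, h), K) = Add(h, Mul(2, K)))
Mul(Function('N')(f, Function('o')(-1, 6)), 5636) = Mul(Add(-1, Mul(2, 6)), 5636) = Mul(Add(-1, 12), 5636) = Mul(11, 5636) = 61996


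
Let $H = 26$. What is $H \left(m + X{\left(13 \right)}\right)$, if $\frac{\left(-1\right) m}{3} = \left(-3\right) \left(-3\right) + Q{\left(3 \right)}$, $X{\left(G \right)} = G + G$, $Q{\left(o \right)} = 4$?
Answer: $-338$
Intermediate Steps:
$X{\left(G \right)} = 2 G$
$m = -39$ ($m = - 3 \left(\left(-3\right) \left(-3\right) + 4\right) = - 3 \left(9 + 4\right) = \left(-3\right) 13 = -39$)
$H \left(m + X{\left(13 \right)}\right) = 26 \left(-39 + 2 \cdot 13\right) = 26 \left(-39 + 26\right) = 26 \left(-13\right) = -338$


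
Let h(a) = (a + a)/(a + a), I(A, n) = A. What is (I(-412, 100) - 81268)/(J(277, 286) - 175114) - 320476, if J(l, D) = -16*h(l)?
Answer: -5612488020/17513 ≈ -3.2048e+5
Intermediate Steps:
h(a) = 1 (h(a) = (2*a)/((2*a)) = (2*a)*(1/(2*a)) = 1)
J(l, D) = -16 (J(l, D) = -16*1 = -16)
(I(-412, 100) - 81268)/(J(277, 286) - 175114) - 320476 = (-412 - 81268)/(-16 - 175114) - 320476 = -81680/(-175130) - 320476 = -81680*(-1/175130) - 320476 = 8168/17513 - 320476 = -5612488020/17513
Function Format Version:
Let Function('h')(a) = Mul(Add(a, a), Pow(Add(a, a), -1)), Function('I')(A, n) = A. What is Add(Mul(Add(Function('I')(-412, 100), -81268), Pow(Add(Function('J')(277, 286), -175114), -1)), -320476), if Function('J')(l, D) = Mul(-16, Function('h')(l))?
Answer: Rational(-5612488020, 17513) ≈ -3.2048e+5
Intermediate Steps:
Function('h')(a) = 1 (Function('h')(a) = Mul(Mul(2, a), Pow(Mul(2, a), -1)) = Mul(Mul(2, a), Mul(Rational(1, 2), Pow(a, -1))) = 1)
Function('J')(l, D) = -16 (Function('J')(l, D) = Mul(-16, 1) = -16)
Add(Mul(Add(Function('I')(-412, 100), -81268), Pow(Add(Function('J')(277, 286), -175114), -1)), -320476) = Add(Mul(Add(-412, -81268), Pow(Add(-16, -175114), -1)), -320476) = Add(Mul(-81680, Pow(-175130, -1)), -320476) = Add(Mul(-81680, Rational(-1, 175130)), -320476) = Add(Rational(8168, 17513), -320476) = Rational(-5612488020, 17513)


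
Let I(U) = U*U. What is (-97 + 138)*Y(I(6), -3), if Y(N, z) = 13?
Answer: 533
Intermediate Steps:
I(U) = U**2
(-97 + 138)*Y(I(6), -3) = (-97 + 138)*13 = 41*13 = 533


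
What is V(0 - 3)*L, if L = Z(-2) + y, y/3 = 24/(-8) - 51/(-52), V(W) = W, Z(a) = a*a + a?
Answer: 633/52 ≈ 12.173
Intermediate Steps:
Z(a) = a + a**2 (Z(a) = a**2 + a = a + a**2)
y = -315/52 (y = 3*(24/(-8) - 51/(-52)) = 3*(24*(-1/8) - 51*(-1/52)) = 3*(-3 + 51/52) = 3*(-105/52) = -315/52 ≈ -6.0577)
L = -211/52 (L = -2*(1 - 2) - 315/52 = -2*(-1) - 315/52 = 2 - 315/52 = -211/52 ≈ -4.0577)
V(0 - 3)*L = (0 - 3)*(-211/52) = -3*(-211/52) = 633/52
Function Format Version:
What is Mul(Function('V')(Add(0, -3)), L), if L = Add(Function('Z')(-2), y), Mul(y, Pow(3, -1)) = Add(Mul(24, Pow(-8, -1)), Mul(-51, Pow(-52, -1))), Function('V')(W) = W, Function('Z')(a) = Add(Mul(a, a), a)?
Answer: Rational(633, 52) ≈ 12.173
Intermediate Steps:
Function('Z')(a) = Add(a, Pow(a, 2)) (Function('Z')(a) = Add(Pow(a, 2), a) = Add(a, Pow(a, 2)))
y = Rational(-315, 52) (y = Mul(3, Add(Mul(24, Pow(-8, -1)), Mul(-51, Pow(-52, -1)))) = Mul(3, Add(Mul(24, Rational(-1, 8)), Mul(-51, Rational(-1, 52)))) = Mul(3, Add(-3, Rational(51, 52))) = Mul(3, Rational(-105, 52)) = Rational(-315, 52) ≈ -6.0577)
L = Rational(-211, 52) (L = Add(Mul(-2, Add(1, -2)), Rational(-315, 52)) = Add(Mul(-2, -1), Rational(-315, 52)) = Add(2, Rational(-315, 52)) = Rational(-211, 52) ≈ -4.0577)
Mul(Function('V')(Add(0, -3)), L) = Mul(Add(0, -3), Rational(-211, 52)) = Mul(-3, Rational(-211, 52)) = Rational(633, 52)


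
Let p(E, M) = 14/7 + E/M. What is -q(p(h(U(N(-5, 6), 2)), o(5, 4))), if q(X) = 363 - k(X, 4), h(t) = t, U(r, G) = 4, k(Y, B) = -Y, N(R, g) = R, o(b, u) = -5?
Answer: -1821/5 ≈ -364.20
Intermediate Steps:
p(E, M) = 2 + E/M (p(E, M) = 14*(⅐) + E/M = 2 + E/M)
q(X) = 363 + X (q(X) = 363 - (-1)*X = 363 + X)
-q(p(h(U(N(-5, 6), 2)), o(5, 4))) = -(363 + (2 + 4/(-5))) = -(363 + (2 + 4*(-⅕))) = -(363 + (2 - ⅘)) = -(363 + 6/5) = -1*1821/5 = -1821/5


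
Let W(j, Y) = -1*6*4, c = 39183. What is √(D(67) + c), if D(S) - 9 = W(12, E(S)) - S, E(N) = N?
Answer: √39101 ≈ 197.74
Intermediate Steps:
W(j, Y) = -24 (W(j, Y) = -6*4 = -24)
D(S) = -15 - S (D(S) = 9 + (-24 - S) = -15 - S)
√(D(67) + c) = √((-15 - 1*67) + 39183) = √((-15 - 67) + 39183) = √(-82 + 39183) = √39101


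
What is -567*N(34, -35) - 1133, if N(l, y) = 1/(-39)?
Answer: -14540/13 ≈ -1118.5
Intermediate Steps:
N(l, y) = -1/39
-567*N(34, -35) - 1133 = -567*(-1/39) - 1133 = 189/13 - 1133 = -14540/13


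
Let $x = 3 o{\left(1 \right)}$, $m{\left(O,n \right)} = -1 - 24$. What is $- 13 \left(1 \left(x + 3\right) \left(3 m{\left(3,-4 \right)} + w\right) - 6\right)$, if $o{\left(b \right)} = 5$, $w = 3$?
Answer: $16926$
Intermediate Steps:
$m{\left(O,n \right)} = -25$ ($m{\left(O,n \right)} = -1 - 24 = -25$)
$x = 15$ ($x = 3 \cdot 5 = 15$)
$- 13 \left(1 \left(x + 3\right) \left(3 m{\left(3,-4 \right)} + w\right) - 6\right) = - 13 \left(1 \left(15 + 3\right) \left(3 \left(-25\right) + 3\right) - 6\right) = - 13 \left(1 \cdot 18 \left(-75 + 3\right) - 6\right) = - 13 \left(18 \left(-72\right) - 6\right) = - 13 \left(-1296 - 6\right) = \left(-13\right) \left(-1302\right) = 16926$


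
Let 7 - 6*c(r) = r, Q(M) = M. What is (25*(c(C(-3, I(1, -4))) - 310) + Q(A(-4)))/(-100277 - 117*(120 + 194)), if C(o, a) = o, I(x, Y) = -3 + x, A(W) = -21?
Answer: 23188/411045 ≈ 0.056412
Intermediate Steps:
c(r) = 7/6 - r/6
(25*(c(C(-3, I(1, -4))) - 310) + Q(A(-4)))/(-100277 - 117*(120 + 194)) = (25*((7/6 - ⅙*(-3)) - 310) - 21)/(-100277 - 117*(120 + 194)) = (25*((7/6 + ½) - 310) - 21)/(-100277 - 117*314) = (25*(5/3 - 310) - 21)/(-100277 - 36738) = (25*(-925/3) - 21)/(-137015) = (-23125/3 - 21)*(-1/137015) = -23188/3*(-1/137015) = 23188/411045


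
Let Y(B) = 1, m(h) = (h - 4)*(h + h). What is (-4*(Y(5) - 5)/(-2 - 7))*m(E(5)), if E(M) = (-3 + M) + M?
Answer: -224/3 ≈ -74.667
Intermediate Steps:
E(M) = -3 + 2*M
m(h) = 2*h*(-4 + h) (m(h) = (-4 + h)*(2*h) = 2*h*(-4 + h))
(-4*(Y(5) - 5)/(-2 - 7))*m(E(5)) = (-4*(1 - 5)/(-2 - 7))*(2*(-3 + 2*5)*(-4 + (-3 + 2*5))) = (-(-16)/(-9))*(2*(-3 + 10)*(-4 + (-3 + 10))) = (-(-16)*(-1)/9)*(2*7*(-4 + 7)) = (-4*4/9)*(2*7*3) = -16/9*42 = -224/3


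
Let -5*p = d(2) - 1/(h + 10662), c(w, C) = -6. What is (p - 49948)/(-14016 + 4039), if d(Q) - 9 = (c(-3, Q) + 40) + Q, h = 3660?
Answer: 3577420769/714452970 ≈ 5.0072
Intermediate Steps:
d(Q) = 43 + Q (d(Q) = 9 + ((-6 + 40) + Q) = 9 + (34 + Q) = 43 + Q)
p = -644489/71610 (p = -((43 + 2) - 1/(3660 + 10662))/5 = -(45 - 1/14322)/5 = -1/5*644489/14322 = -644489/71610 ≈ -9.0000)
(p - 49948)/(-14016 + 4039) = (-644489/71610 - 49948)/(-14016 + 4039) = -3577420769/71610/(-9977) = -3577420769/71610*(-1/9977) = 3577420769/714452970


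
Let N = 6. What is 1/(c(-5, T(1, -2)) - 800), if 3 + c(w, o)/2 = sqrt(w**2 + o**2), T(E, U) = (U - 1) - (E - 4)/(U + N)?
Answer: -248/199851 - 2*sqrt(481)/2598063 ≈ -0.0012578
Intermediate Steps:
T(E, U) = -1 + U - (-4 + E)/(6 + U) (T(E, U) = (U - 1) - (E - 4)/(U + 6) = (-1 + U) - (-4 + E)/(6 + U) = -1 + U - (-4 + E)/(6 + U))
c(w, o) = -6 + 2*sqrt(o**2 + w**2) (c(w, o) = -6 + 2*sqrt(w**2 + o**2) = -6 + 2*sqrt(o**2 + w**2))
1/(c(-5, T(1, -2)) - 800) = 1/((-6 + 2*sqrt(((-2 + (-2)**2 - 1*1 + 5*(-2))/(6 - 2))**2 + (-5)**2)) - 800) = 1/((-6 + 2*sqrt(((-2 + 4 - 1 - 10)/4)**2 + 25)) - 800) = 1/((-6 + 2*sqrt(((1/4)*(-9))**2 + 25)) - 800) = 1/((-6 + 2*sqrt((-9/4)**2 + 25)) - 800) = 1/((-6 + 2*sqrt(81/16 + 25)) - 800) = 1/((-6 + 2*sqrt(481/16)) - 800) = 1/((-6 + 2*(sqrt(481)/4)) - 800) = 1/((-6 + sqrt(481)/2) - 800) = 1/(-806 + sqrt(481)/2)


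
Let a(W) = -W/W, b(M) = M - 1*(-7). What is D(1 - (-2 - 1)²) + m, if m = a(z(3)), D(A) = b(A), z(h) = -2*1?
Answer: -2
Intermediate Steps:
b(M) = 7 + M (b(M) = M + 7 = 7 + M)
z(h) = -2
D(A) = 7 + A
a(W) = -1 (a(W) = -1*1 = -1)
m = -1
D(1 - (-2 - 1)²) + m = (7 + (1 - (-2 - 1)²)) - 1 = (7 + (1 - 1*(-3)²)) - 1 = (7 + (1 - 1*9)) - 1 = (7 + (1 - 9)) - 1 = (7 - 8) - 1 = -1 - 1 = -2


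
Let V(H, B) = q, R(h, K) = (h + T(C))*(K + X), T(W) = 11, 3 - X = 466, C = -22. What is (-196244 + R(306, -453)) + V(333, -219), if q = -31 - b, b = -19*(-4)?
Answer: -486723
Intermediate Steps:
X = -463 (X = 3 - 1*466 = 3 - 466 = -463)
b = 76
R(h, K) = (-463 + K)*(11 + h) (R(h, K) = (h + 11)*(K - 463) = (11 + h)*(-463 + K) = (-463 + K)*(11 + h))
q = -107 (q = -31 - 1*76 = -31 - 76 = -107)
V(H, B) = -107
(-196244 + R(306, -453)) + V(333, -219) = (-196244 + (-5093 - 463*306 + 11*(-453) - 453*306)) - 107 = (-196244 + (-5093 - 141678 - 4983 - 138618)) - 107 = (-196244 - 290372) - 107 = -486616 - 107 = -486723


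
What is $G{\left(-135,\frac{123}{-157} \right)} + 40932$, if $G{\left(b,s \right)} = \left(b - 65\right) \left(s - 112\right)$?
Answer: $\frac{9967724}{157} \approx 63489.0$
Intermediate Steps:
$G{\left(b,s \right)} = \left(-112 + s\right) \left(-65 + b\right)$ ($G{\left(b,s \right)} = \left(-65 + b\right) \left(-112 + s\right) = \left(-112 + s\right) \left(-65 + b\right)$)
$G{\left(-135,\frac{123}{-157} \right)} + 40932 = \left(7280 - -15120 - 65 \frac{123}{-157} - 135 \frac{123}{-157}\right) + 40932 = \left(7280 + 15120 - 65 \cdot 123 \left(- \frac{1}{157}\right) - 135 \cdot 123 \left(- \frac{1}{157}\right)\right) + 40932 = \left(7280 + 15120 - - \frac{7995}{157} - - \frac{16605}{157}\right) + 40932 = \left(7280 + 15120 + \frac{7995}{157} + \frac{16605}{157}\right) + 40932 = \frac{3541400}{157} + 40932 = \frac{9967724}{157}$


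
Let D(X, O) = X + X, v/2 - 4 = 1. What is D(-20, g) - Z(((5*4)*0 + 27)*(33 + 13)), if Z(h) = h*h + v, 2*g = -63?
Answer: -1542614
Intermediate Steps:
g = -63/2 (g = (½)*(-63) = -63/2 ≈ -31.500)
v = 10 (v = 8 + 2*1 = 8 + 2 = 10)
D(X, O) = 2*X
Z(h) = 10 + h² (Z(h) = h*h + 10 = h² + 10 = 10 + h²)
D(-20, g) - Z(((5*4)*0 + 27)*(33 + 13)) = 2*(-20) - (10 + (((5*4)*0 + 27)*(33 + 13))²) = -40 - (10 + ((20*0 + 27)*46)²) = -40 - (10 + ((0 + 27)*46)²) = -40 - (10 + (27*46)²) = -40 - (10 + 1242²) = -40 - (10 + 1542564) = -40 - 1*1542574 = -40 - 1542574 = -1542614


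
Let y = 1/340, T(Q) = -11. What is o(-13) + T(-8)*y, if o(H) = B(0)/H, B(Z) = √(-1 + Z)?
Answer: -11/340 - I/13 ≈ -0.032353 - 0.076923*I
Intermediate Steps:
o(H) = I/H (o(H) = √(-1 + 0)/H = √(-1)/H = I/H)
y = 1/340 ≈ 0.0029412
o(-13) + T(-8)*y = I/(-13) - 11*1/340 = I*(-1/13) - 11/340 = -I/13 - 11/340 = -11/340 - I/13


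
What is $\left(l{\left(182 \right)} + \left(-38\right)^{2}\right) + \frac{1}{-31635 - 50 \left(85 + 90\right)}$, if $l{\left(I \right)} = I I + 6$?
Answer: $\frac{1396270989}{40385} \approx 34574.0$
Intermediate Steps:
$l{\left(I \right)} = 6 + I^{2}$ ($l{\left(I \right)} = I^{2} + 6 = 6 + I^{2}$)
$\left(l{\left(182 \right)} + \left(-38\right)^{2}\right) + \frac{1}{-31635 - 50 \left(85 + 90\right)} = \left(\left(6 + 182^{2}\right) + \left(-38\right)^{2}\right) + \frac{1}{-31635 - 50 \left(85 + 90\right)} = \left(\left(6 + 33124\right) + 1444\right) + \frac{1}{-31635 - 8750} = \left(33130 + 1444\right) + \frac{1}{-31635 - 8750} = 34574 + \frac{1}{-40385} = 34574 - \frac{1}{40385} = \frac{1396270989}{40385}$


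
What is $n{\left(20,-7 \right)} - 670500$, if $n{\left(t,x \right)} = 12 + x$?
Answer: $-670495$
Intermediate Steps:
$n{\left(20,-7 \right)} - 670500 = \left(12 - 7\right) - 670500 = 5 - 670500 = -670495$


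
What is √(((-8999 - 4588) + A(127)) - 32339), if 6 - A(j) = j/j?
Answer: I*√45921 ≈ 214.29*I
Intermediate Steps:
A(j) = 5 (A(j) = 6 - j/j = 6 - 1*1 = 6 - 1 = 5)
√(((-8999 - 4588) + A(127)) - 32339) = √(((-8999 - 4588) + 5) - 32339) = √((-13587 + 5) - 32339) = √(-13582 - 32339) = √(-45921) = I*√45921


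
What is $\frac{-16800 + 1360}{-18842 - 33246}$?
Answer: $\frac{1930}{6511} \approx 0.29642$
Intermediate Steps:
$\frac{-16800 + 1360}{-18842 - 33246} = - \frac{15440}{-52088} = \left(-15440\right) \left(- \frac{1}{52088}\right) = \frac{1930}{6511}$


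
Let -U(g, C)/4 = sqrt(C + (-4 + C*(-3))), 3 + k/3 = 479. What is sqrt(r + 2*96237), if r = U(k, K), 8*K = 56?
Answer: sqrt(192474 - 12*I*sqrt(2)) ≈ 438.72 - 0.019*I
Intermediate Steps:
K = 7 (K = (1/8)*56 = 7)
k = 1428 (k = -9 + 3*479 = -9 + 1437 = 1428)
U(g, C) = -4*sqrt(-4 - 2*C) (U(g, C) = -4*sqrt(C + (-4 + C*(-3))) = -4*sqrt(C + (-4 - 3*C)) = -4*sqrt(-4 - 2*C))
r = -12*I*sqrt(2) (r = -4*sqrt(-4 - 2*7) = -4*sqrt(-4 - 14) = -12*I*sqrt(2) ≈ -16.971*I)
sqrt(r + 2*96237) = sqrt(-12*I*sqrt(2) + 2*96237) = sqrt(-12*I*sqrt(2) + 192474) = sqrt(192474 - 12*I*sqrt(2))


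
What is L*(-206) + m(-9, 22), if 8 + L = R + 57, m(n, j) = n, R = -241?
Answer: 39543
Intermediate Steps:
L = -192 (L = -8 + (-241 + 57) = -8 - 184 = -192)
L*(-206) + m(-9, 22) = -192*(-206) - 9 = 39552 - 9 = 39543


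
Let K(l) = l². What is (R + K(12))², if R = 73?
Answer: 47089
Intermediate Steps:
(R + K(12))² = (73 + 12²)² = (73 + 144)² = 217² = 47089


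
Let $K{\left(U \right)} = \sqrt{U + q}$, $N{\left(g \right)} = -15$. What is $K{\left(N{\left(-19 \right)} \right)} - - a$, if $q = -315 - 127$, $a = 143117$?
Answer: $143117 + i \sqrt{457} \approx 1.4312 \cdot 10^{5} + 21.378 i$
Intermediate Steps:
$q = -442$
$K{\left(U \right)} = \sqrt{-442 + U}$ ($K{\left(U \right)} = \sqrt{U - 442} = \sqrt{-442 + U}$)
$K{\left(N{\left(-19 \right)} \right)} - - a = \sqrt{-442 - 15} - \left(-1\right) 143117 = \sqrt{-457} - -143117 = i \sqrt{457} + 143117 = 143117 + i \sqrt{457}$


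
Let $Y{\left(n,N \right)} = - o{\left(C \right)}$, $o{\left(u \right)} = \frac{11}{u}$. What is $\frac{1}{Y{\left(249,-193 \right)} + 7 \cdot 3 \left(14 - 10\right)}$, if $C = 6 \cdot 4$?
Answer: $\frac{24}{2005} \approx 0.01197$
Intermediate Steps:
$C = 24$
$Y{\left(n,N \right)} = - \frac{11}{24}$
$\frac{1}{Y{\left(249,-193 \right)} + 7 \cdot 3 \left(14 - 10\right)} = \frac{1}{- \frac{11}{24} + 7 \cdot 3 \left(14 - 10\right)} = \frac{1}{- \frac{11}{24} + 21 \left(14 - 10\right)} = \frac{1}{- \frac{11}{24} + 21 \cdot 4} = \frac{1}{- \frac{11}{24} + 84} = \frac{1}{\frac{2005}{24}} = \frac{24}{2005}$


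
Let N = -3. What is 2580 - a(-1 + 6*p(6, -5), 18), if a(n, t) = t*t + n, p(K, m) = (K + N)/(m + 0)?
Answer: 11303/5 ≈ 2260.6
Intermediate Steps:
p(K, m) = (-3 + K)/m (p(K, m) = (K - 3)/(m + 0) = (-3 + K)/m)
a(n, t) = n + t² (a(n, t) = t² + n = n + t²)
2580 - a(-1 + 6*p(6, -5), 18) = 2580 - ((-1 + 6*((-3 + 6)/(-5))) + 18²) = 2580 - ((-1 + 6*(-⅕*3)) + 324) = 2580 - ((-1 + 6*(-⅗)) + 324) = 2580 - ((-1 - 18/5) + 324) = 2580 - (-23/5 + 324) = 2580 - 1*1597/5 = 2580 - 1597/5 = 11303/5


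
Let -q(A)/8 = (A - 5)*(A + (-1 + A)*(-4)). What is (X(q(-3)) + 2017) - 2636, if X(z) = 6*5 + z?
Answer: 243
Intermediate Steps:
q(A) = -8*(-5 + A)*(4 - 3*A) (q(A) = -8*(A - 5)*(A + (-1 + A)*(-4)) = -8*(-5 + A)*(A + (4 - 4*A)) = -8*(-5 + A)*(4 - 3*A))
X(z) = 30 + z
(X(q(-3)) + 2017) - 2636 = ((30 + (160 - 152*(-3) + 24*(-3)**2)) + 2017) - 2636 = ((30 + (160 + 456 + 24*9)) + 2017) - 2636 = ((30 + (160 + 456 + 216)) + 2017) - 2636 = ((30 + 832) + 2017) - 2636 = (862 + 2017) - 2636 = 2879 - 2636 = 243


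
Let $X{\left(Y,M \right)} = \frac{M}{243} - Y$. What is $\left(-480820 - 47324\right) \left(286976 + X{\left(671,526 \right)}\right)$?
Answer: $- \frac{12248124302768}{81} \approx -1.5121 \cdot 10^{11}$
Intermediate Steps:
$X{\left(Y,M \right)} = - Y + \frac{M}{243}$ ($X{\left(Y,M \right)} = M \frac{1}{243} - Y = \frac{M}{243} - Y = - Y + \frac{M}{243}$)
$\left(-480820 - 47324\right) \left(286976 + X{\left(671,526 \right)}\right) = \left(-480820 - 47324\right) \left(286976 + \left(\left(-1\right) 671 + \frac{1}{243} \cdot 526\right)\right) = - 528144 \left(286976 + \left(-671 + \frac{526}{243}\right)\right) = - 528144 \left(286976 - \frac{162527}{243}\right) = \left(-528144\right) \frac{69572641}{243} = - \frac{12248124302768}{81}$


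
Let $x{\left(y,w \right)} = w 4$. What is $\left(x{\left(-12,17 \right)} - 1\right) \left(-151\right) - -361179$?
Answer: $351062$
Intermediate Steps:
$x{\left(y,w \right)} = 4 w$
$\left(x{\left(-12,17 \right)} - 1\right) \left(-151\right) - -361179 = \left(4 \cdot 17 - 1\right) \left(-151\right) - -361179 = \left(68 - 1\right) \left(-151\right) + 361179 = 67 \left(-151\right) + 361179 = -10117 + 361179 = 351062$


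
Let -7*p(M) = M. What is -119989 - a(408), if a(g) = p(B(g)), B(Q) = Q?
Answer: -839515/7 ≈ -1.1993e+5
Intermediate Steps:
p(M) = -M/7
a(g) = -g/7
-119989 - a(408) = -119989 - (-1)*408/7 = -119989 - 1*(-408/7) = -119989 + 408/7 = -839515/7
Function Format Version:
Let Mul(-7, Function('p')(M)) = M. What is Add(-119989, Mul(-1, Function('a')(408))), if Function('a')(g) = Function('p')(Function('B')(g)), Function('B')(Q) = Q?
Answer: Rational(-839515, 7) ≈ -1.1993e+5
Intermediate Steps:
Function('p')(M) = Mul(Rational(-1, 7), M)
Function('a')(g) = Mul(Rational(-1, 7), g)
Add(-119989, Mul(-1, Function('a')(408))) = Add(-119989, Mul(-1, Mul(Rational(-1, 7), 408))) = Add(-119989, Mul(-1, Rational(-408, 7))) = Add(-119989, Rational(408, 7)) = Rational(-839515, 7)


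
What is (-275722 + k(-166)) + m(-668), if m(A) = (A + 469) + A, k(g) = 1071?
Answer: -275518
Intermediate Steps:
m(A) = 469 + 2*A (m(A) = (469 + A) + A = 469 + 2*A)
(-275722 + k(-166)) + m(-668) = (-275722 + 1071) + (469 + 2*(-668)) = -274651 + (469 - 1336) = -274651 - 867 = -275518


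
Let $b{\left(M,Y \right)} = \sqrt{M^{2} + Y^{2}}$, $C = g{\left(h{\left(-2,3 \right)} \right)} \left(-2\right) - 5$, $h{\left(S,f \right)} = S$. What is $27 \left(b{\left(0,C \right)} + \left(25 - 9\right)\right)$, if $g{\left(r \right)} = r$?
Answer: $459$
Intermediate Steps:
$C = -1$ ($C = \left(-2\right) \left(-2\right) - 5 = 4 - 5 = -1$)
$27 \left(b{\left(0,C \right)} + \left(25 - 9\right)\right) = 27 \left(\sqrt{0^{2} + \left(-1\right)^{2}} + \left(25 - 9\right)\right) = 27 \left(\sqrt{0 + 1} + 16\right) = 27 \left(\sqrt{1} + 16\right) = 27 \left(1 + 16\right) = 27 \cdot 17 = 459$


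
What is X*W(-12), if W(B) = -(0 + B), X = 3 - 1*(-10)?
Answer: 156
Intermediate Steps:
X = 13 (X = 3 + 10 = 13)
W(B) = -B
X*W(-12) = 13*(-1*(-12)) = 13*12 = 156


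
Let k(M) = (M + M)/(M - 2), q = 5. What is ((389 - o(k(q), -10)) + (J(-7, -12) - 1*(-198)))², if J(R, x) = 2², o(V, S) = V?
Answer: 3108169/9 ≈ 3.4535e+5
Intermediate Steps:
k(M) = 2*M/(-2 + M) (k(M) = (2*M)/(-2 + M) = 2*M/(-2 + M))
J(R, x) = 4
((389 - o(k(q), -10)) + (J(-7, -12) - 1*(-198)))² = ((389 - 2*5/(-2 + 5)) + (4 - 1*(-198)))² = ((389 - 2*5/3) + (4 + 198))² = ((389 - 2*5/3) + 202)² = ((389 - 1*10/3) + 202)² = ((389 - 10/3) + 202)² = (1157/3 + 202)² = (1763/3)² = 3108169/9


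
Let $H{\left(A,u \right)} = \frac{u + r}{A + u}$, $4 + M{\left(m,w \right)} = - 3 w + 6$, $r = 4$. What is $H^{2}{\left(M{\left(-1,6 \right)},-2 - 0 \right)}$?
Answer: $\frac{1}{81} \approx 0.012346$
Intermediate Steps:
$M{\left(m,w \right)} = 2 - 3 w$ ($M{\left(m,w \right)} = -4 - \left(-6 + 3 w\right) = 2 - 3 w$)
$H{\left(A,u \right)} = \frac{4 + u}{A + u}$ ($H{\left(A,u \right)} = \frac{u + 4}{A + u} = \frac{4 + u}{A + u}$)
$H^{2}{\left(M{\left(-1,6 \right)},-2 - 0 \right)} = \left(\frac{4 - 2}{\left(2 - 18\right) - 2}\right)^{2} = \left(\frac{4 + \left(-2 + 0\right)}{\left(2 - 18\right) + \left(-2 + 0\right)}\right)^{2} = \left(\frac{4 - 2}{-16 - 2}\right)^{2} = \left(\frac{1}{-18} \cdot 2\right)^{2} = \left(\left(- \frac{1}{18}\right) 2\right)^{2} = \left(- \frac{1}{9}\right)^{2} = \frac{1}{81}$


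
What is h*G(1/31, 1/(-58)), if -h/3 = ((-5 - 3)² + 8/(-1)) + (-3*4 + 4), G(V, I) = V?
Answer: -144/31 ≈ -4.6452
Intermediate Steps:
h = -144 (h = -3*(((-5 - 3)² + 8/(-1)) + (-3*4 + 4)) = -3*(((-8)² + 8*(-1)) + (-12 + 4)) = -3*((64 - 8) - 8) = -3*(56 - 8) = -3*48 = -144)
h*G(1/31, 1/(-58)) = -144/31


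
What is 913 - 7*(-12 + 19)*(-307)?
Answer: 15956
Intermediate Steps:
913 - 7*(-12 + 19)*(-307) = 913 - 7*7*(-307) = 913 - 49*(-307) = 913 + 15043 = 15956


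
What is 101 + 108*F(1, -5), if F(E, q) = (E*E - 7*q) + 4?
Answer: 4421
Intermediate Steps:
F(E, q) = 4 + E² - 7*q (F(E, q) = (E² - 7*q) + 4 = 4 + E² - 7*q)
101 + 108*F(1, -5) = 101 + 108*(4 + 1² - 7*(-5)) = 101 + 108*(4 + 1 + 35) = 101 + 108*40 = 101 + 4320 = 4421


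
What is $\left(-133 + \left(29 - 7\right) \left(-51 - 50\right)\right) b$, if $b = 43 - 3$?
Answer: $-94200$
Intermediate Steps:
$b = 40$ ($b = 43 - 3 = 40$)
$\left(-133 + \left(29 - 7\right) \left(-51 - 50\right)\right) b = \left(-133 + \left(29 - 7\right) \left(-51 - 50\right)\right) 40 = \left(-133 + 22 \left(-101\right)\right) 40 = \left(-133 - 2222\right) 40 = \left(-2355\right) 40 = -94200$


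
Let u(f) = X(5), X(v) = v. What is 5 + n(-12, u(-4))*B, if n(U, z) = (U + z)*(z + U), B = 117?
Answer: 5738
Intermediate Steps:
u(f) = 5
n(U, z) = (U + z)² (n(U, z) = (U + z)*(U + z) = (U + z)²)
5 + n(-12, u(-4))*B = 5 + (-12 + 5)²*117 = 5 + (-7)²*117 = 5 + 49*117 = 5 + 5733 = 5738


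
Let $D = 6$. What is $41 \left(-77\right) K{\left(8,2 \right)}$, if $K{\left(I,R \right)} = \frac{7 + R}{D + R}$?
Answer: $- \frac{28413}{8} \approx -3551.6$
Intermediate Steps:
$K{\left(I,R \right)} = \frac{7 + R}{6 + R}$
$41 \left(-77\right) K{\left(8,2 \right)} = 41 \left(-77\right) \frac{7 + 2}{6 + 2} = - 3157 \cdot \frac{1}{8} \cdot 9 = \left(-3157\right) \frac{9}{8} = - \frac{28413}{8}$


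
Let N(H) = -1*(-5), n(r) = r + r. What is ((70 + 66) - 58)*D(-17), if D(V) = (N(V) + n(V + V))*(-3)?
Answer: 14742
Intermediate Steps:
n(r) = 2*r
N(H) = 5
D(V) = -15 - 12*V (D(V) = (5 + 2*(V + V))*(-3) = (5 + 2*(2*V))*(-3) = (5 + 4*V)*(-3) = -15 - 12*V)
((70 + 66) - 58)*D(-17) = ((70 + 66) - 58)*(-15 - 12*(-17)) = (136 - 58)*(-15 + 204) = 78*189 = 14742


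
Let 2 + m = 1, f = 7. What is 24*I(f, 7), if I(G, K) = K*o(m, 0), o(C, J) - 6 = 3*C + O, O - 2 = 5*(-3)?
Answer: -1680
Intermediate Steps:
O = -13 (O = 2 + 5*(-3) = 2 - 15 = -13)
m = -1 (m = -2 + 1 = -1)
o(C, J) = -7 + 3*C (o(C, J) = 6 + (3*C - 13) = 6 + (-13 + 3*C) = -7 + 3*C)
I(G, K) = -10*K (I(G, K) = K*(-7 + 3*(-1)) = K*(-7 - 3) = K*(-10) = -10*K)
24*I(f, 7) = 24*(-10*7) = 24*(-70) = -1680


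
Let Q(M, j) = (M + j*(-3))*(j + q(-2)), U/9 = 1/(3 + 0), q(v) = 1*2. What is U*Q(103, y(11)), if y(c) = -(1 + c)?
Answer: -4170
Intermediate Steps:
y(c) = -1 - c
q(v) = 2
U = 3 (U = 9/(3 + 0) = 9/3 = 9*(1/3) = 3)
Q(M, j) = (2 + j)*(M - 3*j) (Q(M, j) = (M + j*(-3))*(j + 2) = (M - 3*j)*(2 + j) = (2 + j)*(M - 3*j))
U*Q(103, y(11)) = 3*(-6*(-1 - 1*11) - 3*(-1 - 1*11)**2 + 2*103 + 103*(-1 - 1*11)) = 3*(-6*(-1 - 11) - 3*(-1 - 11)**2 + 206 + 103*(-1 - 11)) = 3*(-6*(-12) - 3*(-12)**2 + 206 + 103*(-12)) = 3*(72 - 3*144 + 206 - 1236) = 3*(72 - 432 + 206 - 1236) = 3*(-1390) = -4170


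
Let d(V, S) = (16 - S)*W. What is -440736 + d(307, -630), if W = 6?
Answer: -436860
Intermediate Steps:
d(V, S) = 96 - 6*S (d(V, S) = (16 - S)*6 = 96 - 6*S)
-440736 + d(307, -630) = -440736 + (96 - 6*(-630)) = -440736 + (96 + 3780) = -440736 + 3876 = -436860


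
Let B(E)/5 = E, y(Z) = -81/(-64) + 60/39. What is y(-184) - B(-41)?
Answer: 172893/832 ≈ 207.80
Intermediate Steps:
y(Z) = 2333/832 (y(Z) = -81*(-1/64) + 60*(1/39) = 81/64 + 20/13 = 2333/832)
B(E) = 5*E
y(-184) - B(-41) = 2333/832 - 5*(-41) = 2333/832 - 1*(-205) = 2333/832 + 205 = 172893/832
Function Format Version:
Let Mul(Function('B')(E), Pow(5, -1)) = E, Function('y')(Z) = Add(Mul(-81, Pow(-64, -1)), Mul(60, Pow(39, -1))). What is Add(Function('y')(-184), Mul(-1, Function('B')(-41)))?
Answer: Rational(172893, 832) ≈ 207.80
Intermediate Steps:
Function('y')(Z) = Rational(2333, 832) (Function('y')(Z) = Add(Mul(-81, Rational(-1, 64)), Mul(60, Rational(1, 39))) = Add(Rational(81, 64), Rational(20, 13)) = Rational(2333, 832))
Function('B')(E) = Mul(5, E)
Add(Function('y')(-184), Mul(-1, Function('B')(-41))) = Add(Rational(2333, 832), Mul(-1, Mul(5, -41))) = Add(Rational(2333, 832), Mul(-1, -205)) = Add(Rational(2333, 832), 205) = Rational(172893, 832)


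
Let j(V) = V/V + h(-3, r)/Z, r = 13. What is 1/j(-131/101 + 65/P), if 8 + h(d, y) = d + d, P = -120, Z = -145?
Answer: 145/159 ≈ 0.91195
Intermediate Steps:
h(d, y) = -8 + 2*d (h(d, y) = -8 + (d + d) = -8 + 2*d)
j(V) = 159/145 (j(V) = V/V + (-8 + 2*(-3))/(-145) = 1 + (-8 - 6)*(-1/145) = 1 - 14*(-1/145) = 1 + 14/145 = 159/145)
1/j(-131/101 + 65/P) = 1/(159/145) = 145/159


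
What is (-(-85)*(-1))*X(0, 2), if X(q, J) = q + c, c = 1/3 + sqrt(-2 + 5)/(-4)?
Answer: -85/3 + 85*sqrt(3)/4 ≈ 8.4727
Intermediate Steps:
c = 1/3 - sqrt(3)/4 (c = 1*(1/3) + sqrt(3)*(-1/4) = 1/3 - sqrt(3)/4 ≈ -0.099679)
X(q, J) = 1/3 + q - sqrt(3)/4 (X(q, J) = q + (1/3 - sqrt(3)/4) = 1/3 + q - sqrt(3)/4)
(-(-85)*(-1))*X(0, 2) = (-(-85)*(-1))*(1/3 + 0 - sqrt(3)/4) = (-17*5)*(1/3 - sqrt(3)/4) = -85*(1/3 - sqrt(3)/4) = -85/3 + 85*sqrt(3)/4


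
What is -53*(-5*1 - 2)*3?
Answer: 1113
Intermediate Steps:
-53*(-5*1 - 2)*3 = -53*(-5 - 2)*3 = -53*(-7)*3 = 371*3 = 1113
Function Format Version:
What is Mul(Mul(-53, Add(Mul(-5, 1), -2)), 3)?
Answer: 1113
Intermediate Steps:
Mul(Mul(-53, Add(Mul(-5, 1), -2)), 3) = Mul(Mul(-53, Add(-5, -2)), 3) = Mul(Mul(-53, -7), 3) = Mul(371, 3) = 1113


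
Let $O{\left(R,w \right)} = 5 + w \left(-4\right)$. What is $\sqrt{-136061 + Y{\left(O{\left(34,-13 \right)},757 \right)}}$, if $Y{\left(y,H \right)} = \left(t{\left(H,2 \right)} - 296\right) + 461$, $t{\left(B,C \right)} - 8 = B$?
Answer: $i \sqrt{135131} \approx 367.6 i$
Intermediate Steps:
$t{\left(B,C \right)} = 8 + B$
$O{\left(R,w \right)} = 5 - 4 w$
$Y{\left(y,H \right)} = 173 + H$ ($Y{\left(y,H \right)} = \left(\left(8 + H\right) - 296\right) + 461 = \left(-288 + H\right) + 461 = 173 + H$)
$\sqrt{-136061 + Y{\left(O{\left(34,-13 \right)},757 \right)}} = \sqrt{-136061 + \left(173 + 757\right)} = \sqrt{-136061 + 930} = \sqrt{-135131} = i \sqrt{135131}$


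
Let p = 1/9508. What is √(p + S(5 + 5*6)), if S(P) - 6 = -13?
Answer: 3*I*√17577915/4754 ≈ 2.6457*I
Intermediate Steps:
S(P) = -7 (S(P) = 6 - 13 = -7)
p = 1/9508 ≈ 0.00010517
√(p + S(5 + 5*6)) = √(1/9508 - 7) = √(-66555/9508) = 3*I*√17577915/4754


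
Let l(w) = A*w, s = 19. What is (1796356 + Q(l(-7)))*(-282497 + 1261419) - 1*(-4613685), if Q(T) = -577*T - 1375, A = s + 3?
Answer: 1844136055243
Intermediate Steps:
A = 22 (A = 19 + 3 = 22)
l(w) = 22*w
Q(T) = -1375 - 577*T
(1796356 + Q(l(-7)))*(-282497 + 1261419) - 1*(-4613685) = (1796356 + (-1375 - 12694*(-7)))*(-282497 + 1261419) - 1*(-4613685) = (1796356 + (-1375 - 577*(-154)))*978922 + 4613685 = (1796356 + (-1375 + 88858))*978922 + 4613685 = (1796356 + 87483)*978922 + 4613685 = 1883839*978922 + 4613685 = 1844131441558 + 4613685 = 1844136055243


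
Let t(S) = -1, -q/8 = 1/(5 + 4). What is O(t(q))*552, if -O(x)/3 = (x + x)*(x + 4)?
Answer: 9936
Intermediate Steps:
q = -8/9 (q = -8/(5 + 4) = -8/9 ≈ -0.88889)
O(x) = -6*x*(4 + x) (O(x) = -3*(x + x)*(x + 4) = -3*2*x*(4 + x) = -6*x*(4 + x))
O(t(q))*552 = -6*(-1)*(4 - 1)*552 = -6*(-1)*3*552 = 18*552 = 9936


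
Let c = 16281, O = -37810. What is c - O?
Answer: 54091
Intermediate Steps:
c - O = 16281 - 1*(-37810) = 16281 + 37810 = 54091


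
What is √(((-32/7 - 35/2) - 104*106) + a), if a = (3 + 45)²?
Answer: I*√1713446/14 ≈ 93.499*I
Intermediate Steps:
a = 2304 (a = 48² = 2304)
√(((-32/7 - 35/2) - 104*106) + a) = √(((-32/7 - 35/2) - 104*106) + 2304) = √(((-32*⅐ - 35*½) - 11024) + 2304) = √(((-32/7 - 35/2) - 11024) + 2304) = √((-309/14 - 11024) + 2304) = √(-154645/14 + 2304) = √(-122389/14) = I*√1713446/14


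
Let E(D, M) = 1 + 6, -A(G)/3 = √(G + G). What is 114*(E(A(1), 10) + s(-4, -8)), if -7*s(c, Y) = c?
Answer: 6042/7 ≈ 863.14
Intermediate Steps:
A(G) = -3*√2*√G (A(G) = -3*√(G + G) = -3*√2*√G)
s(c, Y) = -c/7
E(D, M) = 7
114*(E(A(1), 10) + s(-4, -8)) = 114*(7 - ⅐*(-4)) = 114*(7 + 4/7) = 114*(53/7) = 6042/7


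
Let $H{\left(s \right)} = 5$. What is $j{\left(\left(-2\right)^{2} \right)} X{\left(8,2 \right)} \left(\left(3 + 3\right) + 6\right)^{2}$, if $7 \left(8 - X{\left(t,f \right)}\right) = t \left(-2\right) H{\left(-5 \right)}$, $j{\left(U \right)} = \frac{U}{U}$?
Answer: $\frac{19584}{7} \approx 2797.7$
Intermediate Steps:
$j{\left(U \right)} = 1$
$X{\left(t,f \right)} = 8 + \frac{10 t}{7}$ ($X{\left(t,f \right)} = 8 - \frac{t \left(-2\right) 5}{7} = 8 - \frac{- 2 t 5}{7} = 8 - \frac{\left(-10\right) t}{7} = 8 + \frac{10 t}{7}$)
$j{\left(\left(-2\right)^{2} \right)} X{\left(8,2 \right)} \left(\left(3 + 3\right) + 6\right)^{2} = 1 \left(8 + \frac{10}{7} \cdot 8\right) \left(\left(3 + 3\right) + 6\right)^{2} = 1 \left(8 + \frac{80}{7}\right) \left(6 + 6\right)^{2} = 1 \cdot \frac{136}{7} \cdot 12^{2} = \frac{136}{7} \cdot 144 = \frac{19584}{7}$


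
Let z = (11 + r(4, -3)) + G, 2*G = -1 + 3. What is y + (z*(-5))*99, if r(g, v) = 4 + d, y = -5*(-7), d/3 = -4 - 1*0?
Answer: -1945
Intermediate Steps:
G = 1 (G = (-1 + 3)/2 = (1/2)*2 = 1)
d = -12 (d = 3*(-4 - 1*0) = 3*(-4 + 0) = 3*(-4) = -12)
y = 35
r(g, v) = -8 (r(g, v) = 4 - 12 = -8)
z = 4 (z = (11 - 8) + 1 = 3 + 1 = 4)
y + (z*(-5))*99 = 35 + (4*(-5))*99 = 35 - 20*99 = 35 - 1980 = -1945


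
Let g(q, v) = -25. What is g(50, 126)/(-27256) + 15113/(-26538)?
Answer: -205628239/361659864 ≈ -0.56857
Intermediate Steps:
g(50, 126)/(-27256) + 15113/(-26538) = -25/(-27256) + 15113/(-26538) = -25*(-1/27256) + 15113*(-1/26538) = 25/27256 - 15113/26538 = -205628239/361659864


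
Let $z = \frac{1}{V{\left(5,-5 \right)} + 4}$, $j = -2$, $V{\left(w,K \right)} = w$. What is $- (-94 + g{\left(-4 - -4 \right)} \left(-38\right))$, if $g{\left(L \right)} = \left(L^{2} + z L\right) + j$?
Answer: $18$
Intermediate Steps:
$z = \frac{1}{9}$ ($z = \frac{1}{5 + 4} = \frac{1}{9} \approx 0.11111$)
$g{\left(L \right)} = -2 + L^{2} + \frac{L}{9}$ ($g{\left(L \right)} = \left(L^{2} + \frac{L}{9}\right) - 2 = -2 + L^{2} + \frac{L}{9}$)
$- (-94 + g{\left(-4 - -4 \right)} \left(-38\right)) = - (-94 + \left(-2 + \left(-4 - -4\right)^{2} + \frac{-4 - -4}{9}\right) \left(-38\right)) = - (-94 + \left(-2 + \left(-4 + 4\right)^{2} + \frac{-4 + 4}{9}\right) \left(-38\right)) = - (-94 + \left(-2 + 0^{2} + \frac{1}{9} \cdot 0\right) \left(-38\right)) = - (-94 + \left(-2 + 0 + 0\right) \left(-38\right)) = - (-94 - -76) = - (-94 + 76) = \left(-1\right) \left(-18\right) = 18$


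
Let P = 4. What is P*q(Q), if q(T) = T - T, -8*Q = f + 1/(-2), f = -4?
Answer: 0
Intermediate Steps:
Q = 9/16 (Q = -(-4 + 1/(-2))/8 = -(-4 - ½)/8 = -⅛*(-9/2) = 9/16 ≈ 0.56250)
q(T) = 0
P*q(Q) = 4*0 = 0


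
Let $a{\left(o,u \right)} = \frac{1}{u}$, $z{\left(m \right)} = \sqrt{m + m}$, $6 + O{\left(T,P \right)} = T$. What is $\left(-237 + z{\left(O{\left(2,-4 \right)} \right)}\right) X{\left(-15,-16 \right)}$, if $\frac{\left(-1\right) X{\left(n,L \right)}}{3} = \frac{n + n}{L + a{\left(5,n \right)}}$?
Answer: $\frac{319950}{241} - \frac{2700 i \sqrt{2}}{241} \approx 1327.6 - 15.844 i$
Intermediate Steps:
$O{\left(T,P \right)} = -6 + T$
$z{\left(m \right)} = \sqrt{2} \sqrt{m}$ ($z{\left(m \right)} = \sqrt{2 m} = \sqrt{2} \sqrt{m}$)
$X{\left(n,L \right)} = - \frac{6 n}{L + \frac{1}{n}}$ ($X{\left(n,L \right)} = - 3 \frac{n + n}{L + \frac{1}{n}} = - 3 \frac{2 n}{L + \frac{1}{n}} = - \frac{6 n}{L + \frac{1}{n}}$)
$\left(-237 + z{\left(O{\left(2,-4 \right)} \right)}\right) X{\left(-15,-16 \right)} = \left(-237 + \sqrt{2} \sqrt{-6 + 2}\right) \left(- \frac{6 \left(-15\right)^{2}}{1 - -240}\right) = \left(-237 + \sqrt{2} \sqrt{-4}\right) \left(\left(-6\right) 225 \frac{1}{1 + 240}\right) = \left(-237 + \sqrt{2} \cdot 2 i\right) \left(\left(-6\right) 225 \cdot \frac{1}{241}\right) = \left(-237 + 2 i \sqrt{2}\right) \left(\left(-6\right) 225 \cdot \frac{1}{241}\right) = \left(-237 + 2 i \sqrt{2}\right) \left(- \frac{1350}{241}\right) = \frac{319950}{241} - \frac{2700 i \sqrt{2}}{241}$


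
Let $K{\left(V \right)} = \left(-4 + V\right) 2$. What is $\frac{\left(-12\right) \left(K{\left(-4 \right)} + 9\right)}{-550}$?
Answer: $- \frac{42}{275} \approx -0.15273$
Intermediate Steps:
$K{\left(V \right)} = -8 + 2 V$
$\frac{\left(-12\right) \left(K{\left(-4 \right)} + 9\right)}{-550} = \frac{\left(-12\right) \left(\left(-8 + 2 \left(-4\right)\right) + 9\right)}{-550} = - 12 \left(\left(-8 - 8\right) + 9\right) \left(- \frac{1}{550}\right) = - 12 \left(-16 + 9\right) \left(- \frac{1}{550}\right) = \left(-12\right) \left(-7\right) \left(- \frac{1}{550}\right) = 84 \left(- \frac{1}{550}\right) = - \frac{42}{275}$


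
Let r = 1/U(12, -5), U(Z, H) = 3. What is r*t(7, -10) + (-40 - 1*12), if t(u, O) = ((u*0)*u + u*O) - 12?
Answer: -238/3 ≈ -79.333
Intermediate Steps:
t(u, O) = -12 + O*u (t(u, O) = (0*u + O*u) - 12 = (0 + O*u) - 12 = O*u - 12 = -12 + O*u)
r = ⅓ (r = 1/3 = ⅓ ≈ 0.33333)
r*t(7, -10) + (-40 - 1*12) = (-12 - 10*7)/3 + (-40 - 1*12) = (-12 - 70)/3 + (-40 - 12) = (⅓)*(-82) - 52 = -82/3 - 52 = -238/3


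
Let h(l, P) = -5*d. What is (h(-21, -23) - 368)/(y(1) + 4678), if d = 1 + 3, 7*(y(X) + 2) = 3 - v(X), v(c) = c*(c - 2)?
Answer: -679/8184 ≈ -0.082967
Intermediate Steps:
v(c) = c*(-2 + c)
y(X) = -11/7 - X*(-2 + X)/7 (y(X) = -2 + (3 - X*(-2 + X))/7 = -2 + (3/7 - X*(-2 + X)/7) = -11/7 - X*(-2 + X)/7)
d = 4
h(l, P) = -20 (h(l, P) = -5*4 = -20)
(h(-21, -23) - 368)/(y(1) + 4678) = (-20 - 368)/((-11/7 - 1/7*1*(-2 + 1)) + 4678) = -388/((-11/7 - 1/7*1*(-1)) + 4678) = -388/((-11/7 + 1/7) + 4678) = -388/(-10/7 + 4678) = -388/32736/7 = -388*7/32736 = -679/8184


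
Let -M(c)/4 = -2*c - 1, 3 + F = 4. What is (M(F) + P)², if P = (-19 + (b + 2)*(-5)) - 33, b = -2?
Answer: 1600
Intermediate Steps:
F = 1 (F = -3 + 4 = 1)
M(c) = 4 + 8*c (M(c) = -4*(-2*c - 1) = -4*(-1 - 2*c) = 4 + 8*c)
P = -52 (P = (-19 + (-2 + 2)*(-5)) - 33 = (-19 + 0*(-5)) - 33 = (-19 + 0) - 33 = -19 - 33 = -52)
(M(F) + P)² = ((4 + 8*1) - 52)² = ((4 + 8) - 52)² = (12 - 52)² = (-40)² = 1600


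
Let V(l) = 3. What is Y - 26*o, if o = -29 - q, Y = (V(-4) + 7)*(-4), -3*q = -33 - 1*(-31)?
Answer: 2194/3 ≈ 731.33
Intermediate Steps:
q = ⅔ (q = -(-33 - 1*(-31))/3 = -(-33 + 31)/3 = -⅓*(-2) = ⅔ ≈ 0.66667)
Y = -40 (Y = (3 + 7)*(-4) = 10*(-4) = -40)
o = -89/3 (o = -29 - 1*⅔ = -29 - ⅔ = -89/3 ≈ -29.667)
Y - 26*o = -40 - 26*(-89/3) = -40 + 2314/3 = 2194/3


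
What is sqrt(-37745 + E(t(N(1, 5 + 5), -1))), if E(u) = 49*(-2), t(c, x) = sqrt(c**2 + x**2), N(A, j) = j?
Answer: I*sqrt(37843) ≈ 194.53*I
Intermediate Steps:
E(u) = -98
sqrt(-37745 + E(t(N(1, 5 + 5), -1))) = sqrt(-37745 - 98) = sqrt(-37843) = I*sqrt(37843)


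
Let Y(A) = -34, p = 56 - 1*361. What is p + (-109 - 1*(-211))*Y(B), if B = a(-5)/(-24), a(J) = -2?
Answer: -3773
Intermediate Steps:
p = -305 (p = 56 - 361 = -305)
B = 1/12 (B = -2/(-24) = -2*(-1/24) = 1/12 ≈ 0.083333)
p + (-109 - 1*(-211))*Y(B) = -305 + (-109 - 1*(-211))*(-34) = -305 + (-109 + 211)*(-34) = -305 + 102*(-34) = -305 - 3468 = -3773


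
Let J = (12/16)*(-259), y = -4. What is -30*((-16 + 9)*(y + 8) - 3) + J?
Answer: 2943/4 ≈ 735.75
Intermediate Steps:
J = -777/4 (J = (12*(1/16))*(-259) = (¾)*(-259) = -777/4 ≈ -194.25)
-30*((-16 + 9)*(y + 8) - 3) + J = -30*((-16 + 9)*(-4 + 8) - 3) - 777/4 = -30*(-7*4 - 3) - 777/4 = -30*(-28 - 3) - 777/4 = -30*(-31) - 777/4 = 930 - 777/4 = 2943/4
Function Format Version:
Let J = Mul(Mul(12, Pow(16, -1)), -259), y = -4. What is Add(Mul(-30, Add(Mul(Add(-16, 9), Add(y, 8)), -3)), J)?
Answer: Rational(2943, 4) ≈ 735.75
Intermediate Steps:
J = Rational(-777, 4) (J = Mul(Mul(12, Rational(1, 16)), -259) = Mul(Rational(3, 4), -259) = Rational(-777, 4) ≈ -194.25)
Add(Mul(-30, Add(Mul(Add(-16, 9), Add(y, 8)), -3)), J) = Add(Mul(-30, Add(Mul(Add(-16, 9), Add(-4, 8)), -3)), Rational(-777, 4)) = Add(Mul(-30, Add(Mul(-7, 4), -3)), Rational(-777, 4)) = Add(Mul(-30, Add(-28, -3)), Rational(-777, 4)) = Add(Mul(-30, -31), Rational(-777, 4)) = Add(930, Rational(-777, 4)) = Rational(2943, 4)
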